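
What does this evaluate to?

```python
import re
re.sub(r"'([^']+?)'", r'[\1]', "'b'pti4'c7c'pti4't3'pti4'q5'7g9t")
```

'[b]pti4[c7c]pti4[t3]pti4[q5]7g9t'

Each match is replaced using the text its own group 1 captured.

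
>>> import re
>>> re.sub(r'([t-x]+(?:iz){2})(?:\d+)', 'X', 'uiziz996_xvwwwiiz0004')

'X_xvwwwiiz0004'

Each match is replaced by 'X'.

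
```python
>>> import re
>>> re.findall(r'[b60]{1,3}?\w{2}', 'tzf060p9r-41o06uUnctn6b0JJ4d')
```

['060', '06u', '6b0']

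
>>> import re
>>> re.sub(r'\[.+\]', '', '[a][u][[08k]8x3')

'8x3'

Matches: at [0:12] → '[a][u][[08k]'.
Each match is replaced by ''.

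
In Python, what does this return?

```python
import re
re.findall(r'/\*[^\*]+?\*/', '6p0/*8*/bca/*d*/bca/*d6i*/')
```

With no groups in the pattern, `findall` gives back each whole match — 3 here.

['/*8*/', '/*d*/', '/*d6i*/']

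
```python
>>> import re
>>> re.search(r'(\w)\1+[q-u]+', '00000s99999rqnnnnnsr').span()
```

`\1` is not a pattern — it's the concrete string captured by group 1, re-applied verbatim.
`search` walks the string left to right and returns the first match it finds.
The match spans [0:6] → '00000s'.
Captured: group 1 = '0'.

(0, 6)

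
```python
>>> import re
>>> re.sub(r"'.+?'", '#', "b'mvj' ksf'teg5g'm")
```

Because the quantifier is non-greedy, it stops expanding at the earliest point where the rest of the pattern can succeed.
Matches: at [1:6] → "'mvj'"; at [10:17] → "'teg5g'".
Each match is replaced by '#'.

'b# ksf#m'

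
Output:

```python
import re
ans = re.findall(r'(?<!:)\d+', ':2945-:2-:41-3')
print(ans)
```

['945', '1', '3']

The negative lookaround is zero-width — it rules out positions where the adjacent text would match, without consuming anything.
`findall` yields the raw match text (3 of them) because the pattern has no groups.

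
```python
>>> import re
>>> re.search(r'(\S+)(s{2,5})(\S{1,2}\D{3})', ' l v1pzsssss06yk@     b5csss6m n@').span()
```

(3, 17)

The match spans [3:17] → 'v1pzsssss06yk@'.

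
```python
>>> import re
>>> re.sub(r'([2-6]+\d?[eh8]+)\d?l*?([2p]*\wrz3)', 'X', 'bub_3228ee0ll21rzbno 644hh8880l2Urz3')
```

This matches one or more of a character in [2-6], then optionally a digit, then one or more of one of [eh8] (captured); then optionally a digit, then zero or more of a literal 'l' (lazy); then zero or more of one of [2p], then a word character, then the literal 'rz3' (captured).
Matches: at [21:36] → '644hh8880l2Urz3'.
Each match is replaced by 'X'.

'bub_3228ee0ll21rzbno X'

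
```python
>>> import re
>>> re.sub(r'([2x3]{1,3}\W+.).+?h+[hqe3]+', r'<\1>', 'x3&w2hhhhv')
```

'<x3&w>v'

This matches 1 to 3 of one of [2x3], then one or more of a non-word character, then any character (captured); then one or more of any character (lazy); then one or more of a literal 'h', then one or more of one of [hqe3].
Matches: at [0:9] → 'x3&w2hhhh'.
The replacement refers to a captured group, so each match is rewritten using its own captured text.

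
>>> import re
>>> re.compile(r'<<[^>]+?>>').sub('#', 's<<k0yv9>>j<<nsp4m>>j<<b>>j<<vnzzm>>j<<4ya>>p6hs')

's#j#j#j#j#p6hs'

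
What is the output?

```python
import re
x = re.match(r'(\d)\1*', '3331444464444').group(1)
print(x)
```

`\1` is not a pattern — it's the concrete string captured by group 1, re-applied verbatim.
`re.match` won't scan ahead — the pattern has to work from the very first character.
The match spans [0:3] → '333'.
Captured: group 1 = '3'.

3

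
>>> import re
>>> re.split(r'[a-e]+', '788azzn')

['788', 'zzn']

The pattern matches one or more of a character in [a-e].
Matches to split on: at [3:4] → 'a'.
Each match becomes a cut point; 2 segments remain.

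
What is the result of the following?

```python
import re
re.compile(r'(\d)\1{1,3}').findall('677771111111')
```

['7', '1', '1']

After group 1 captures some text, `\1` only succeeds where that same text appears again.
Scanning left to right: at [1:5] match '7777', group 1 = '7'; at [5:9] match '1111', group 1 = '1'; at [9:12] match '111', group 1 = '1'.
With a single group, `findall` returns only what that group captured — 3 items.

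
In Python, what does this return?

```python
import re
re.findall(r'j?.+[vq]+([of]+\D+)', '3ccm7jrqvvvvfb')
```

['fb']

This matches optionally a literal 'j', then one or more of any character; then one or more of one of [vq]; then one or more of one of [of], then one or more of a non-digit (captured).
Scanning left to right: at [0:14] match '3ccm7jrqvvvvfb', group 1 = 'fb'.
Because there's exactly one group, `findall` drops the full match and keeps group 1 from the one hit.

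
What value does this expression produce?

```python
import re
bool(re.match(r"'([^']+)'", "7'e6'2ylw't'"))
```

False

With `match`, the pattern is implicitly anchored at the beginning.
Here the string doesn't start with a match, so the call returns None, and `bool(None)` is False.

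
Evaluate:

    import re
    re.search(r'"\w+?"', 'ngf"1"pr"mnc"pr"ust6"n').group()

'"1"'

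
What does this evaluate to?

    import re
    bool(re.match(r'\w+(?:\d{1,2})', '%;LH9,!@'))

The pattern matches one or more of a word character; then 1 to 2 of a digit (non-capturing group).
`re.match` won't scan ahead — the pattern has to work from the very first character.
Here the string doesn't start with a match, so the call returns None, and `bool(None)` is False.

False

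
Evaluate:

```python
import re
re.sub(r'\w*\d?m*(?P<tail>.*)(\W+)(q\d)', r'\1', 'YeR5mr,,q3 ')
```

', '

Pattern: zero or more of a word character, then optionally a digit, then zero or more of a literal 'm'; then zero or more of any character (captured as 'tail'); then one or more of a non-word character (captured); then a literal 'q', then a digit (captured).
The replacement refers to a captured group, so each match is rewritten using its own captured text.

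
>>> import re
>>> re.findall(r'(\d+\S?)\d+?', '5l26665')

A `+?`/`*?`/`{m,n}?` starts at its minimum and grows only as far as needed for what follows to match.
With a single group, `findall` returns only what that group captured — 2 items.

['5l', '666']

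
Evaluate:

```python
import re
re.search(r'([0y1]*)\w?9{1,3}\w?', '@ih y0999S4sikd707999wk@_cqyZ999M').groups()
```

This matches zero or more of one of [0y1] (captured); then optionally a word character, then 1 to 3 of the literal '9', then optionally a word character.
`re.search` tries every starting position until one works.
The match spans [4:10] → 'y0999S'.
Captured: group 1 = 'y0'.

('y0',)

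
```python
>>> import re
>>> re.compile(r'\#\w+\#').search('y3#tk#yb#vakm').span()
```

The match spans [2:6] → '#tk#'.

(2, 6)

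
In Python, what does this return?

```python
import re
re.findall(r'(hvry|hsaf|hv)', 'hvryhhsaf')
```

The regex engine tests alternatives in the order written; an earlier branch that matches wins even if a later one would match more.
Scanning left to right: at [0:4] match 'hvry', group 1 = 'hvry'; at [5:9] match 'hsaf', group 1 = 'hsaf'.
Because there's exactly one group, `findall` drops the full match and keeps group 1 from each hit.

['hvry', 'hsaf']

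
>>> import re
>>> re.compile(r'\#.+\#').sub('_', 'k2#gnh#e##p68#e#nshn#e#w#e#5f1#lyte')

'k2_lyte'

Matches: at [2:31] → '#gnh#e##p68#e#nshn#e#w#e#5f1#'.
Every occurrence is swapped for '_'.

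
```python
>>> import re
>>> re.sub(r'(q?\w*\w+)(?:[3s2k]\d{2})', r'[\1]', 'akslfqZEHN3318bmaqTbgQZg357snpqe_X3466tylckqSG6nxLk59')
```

Each match is replaced using the text its own group 1 captured.

'[akslfqZEHN3318bmaqTbgQZg357snpqe_X3466tylckqSG6nxL]'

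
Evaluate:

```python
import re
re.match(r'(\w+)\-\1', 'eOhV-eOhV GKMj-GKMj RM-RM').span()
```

`match` is anchored at position 0; if the pattern doesn't fit there, it returns None.
The match spans [0:9] → 'eOhV-eOhV'.

(0, 9)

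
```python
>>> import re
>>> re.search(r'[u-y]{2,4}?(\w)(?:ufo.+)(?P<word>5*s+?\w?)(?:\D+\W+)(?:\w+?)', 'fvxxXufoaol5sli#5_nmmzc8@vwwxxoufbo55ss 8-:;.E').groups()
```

('X', 's')

This matches 2 to 4 of a character in [u-y] (lazy); then a word character (captured); then the literal 'ufo', then one or more of any character (non-capturing group); then zero or more of the literal '5', then one or more of the literal 's' (lazy), then optionally a word character (captured as 'word'); then one or more of a non-digit, then one or more of a non-word character (non-capturing group); then one or more of a word character (lazy) (non-capturing group).
`re.search` tries every starting position until one works.
The match spans [1:41] → 'vxxXufoaol5sli#5_nmmzc8@vwwxxoufbo55ss 8'.
Captured: group 1 = 'X', group 2 = 's'.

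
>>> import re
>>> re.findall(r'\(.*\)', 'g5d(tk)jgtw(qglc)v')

Matches: at [3:17] → '(tk)jgtw(qglc)'.
`findall` yields the raw match text (1 of them) because the pattern has no groups.

['(tk)jgtw(qglc)']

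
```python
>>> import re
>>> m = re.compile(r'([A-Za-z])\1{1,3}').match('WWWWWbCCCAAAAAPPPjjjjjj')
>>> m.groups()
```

`\1` is not a pattern — it's the concrete string captured by group 1, re-applied verbatim.
With `match`, the pattern is implicitly anchored at the beginning.
The match spans [0:4] → 'WWWW'.
Captured: group 1 = 'W'.

('W',)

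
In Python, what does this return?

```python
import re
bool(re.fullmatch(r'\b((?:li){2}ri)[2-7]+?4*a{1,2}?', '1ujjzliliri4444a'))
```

False

This matches a word boundary (`\b`, zero-width); then the literal 'li' repeated 2 times, then the literal 'ri' (captured); then one or more of a character in [2-7] (lazy); then zero or more of the literal '4', then 1 to 2 of a literal 'a' (lazy).
`fullmatch` succeeds only if the pattern covers the string from start to end.
Here the pattern can't cover the whole string, so the call returns None, and `bool(None)` is False.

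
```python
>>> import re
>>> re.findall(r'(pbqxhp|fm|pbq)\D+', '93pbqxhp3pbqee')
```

Walking the string: at [2:8] match 'pbqxhp', group 1 = 'pbq'; at [9:14] match 'pbqee', group 1 = 'pbq'.
With a single group, `findall` returns only what that group captured — 2 items.

['pbq', 'pbq']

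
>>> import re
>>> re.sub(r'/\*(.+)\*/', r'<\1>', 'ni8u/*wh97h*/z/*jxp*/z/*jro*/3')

Each match is replaced using the text its own group 1 captured.

'ni8u<wh97h*/z/*jxp*/z/*jro>3'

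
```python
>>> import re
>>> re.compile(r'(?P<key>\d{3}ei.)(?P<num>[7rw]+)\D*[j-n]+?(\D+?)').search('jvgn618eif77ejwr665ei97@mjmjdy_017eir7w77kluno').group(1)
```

The match spans [4:15] → '618eif77ejw'.
Captured: group 1 = '618eif', group 2 = '77', group 3 = 'w'.

'618eif'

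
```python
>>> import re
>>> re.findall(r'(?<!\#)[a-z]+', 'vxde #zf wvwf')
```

['vxde', 'f', 'wvwf']

`(?!…)`/`(?<!…)` only lets a position through if the neighbouring text does NOT match; no characters are consumed.
`findall` yields the raw match text (3 of them) because the pattern has no groups.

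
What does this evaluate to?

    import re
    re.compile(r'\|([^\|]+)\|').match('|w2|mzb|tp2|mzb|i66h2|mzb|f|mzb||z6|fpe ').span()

(0, 4)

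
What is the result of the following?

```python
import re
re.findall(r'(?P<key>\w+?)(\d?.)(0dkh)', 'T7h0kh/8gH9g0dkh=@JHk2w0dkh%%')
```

Lazy quantifiers expand one character at a time until the remainder of the pattern can match.
`findall` packs the 3 group values into a tuple for every match.

[('8gH', '9g', '0dkh'), ('JHk', '2w', '0dkh')]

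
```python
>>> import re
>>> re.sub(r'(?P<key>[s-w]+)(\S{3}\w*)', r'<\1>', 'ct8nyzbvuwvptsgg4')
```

'c<t>'

Pattern: one or more of a character in [s-w] (captured as 'key'); then exactly 3 of a non-whitespace character, then zero or more of a word character (captured).
Matches: at [1:17] → 't8nyzbvuwvptsgg4'.
`\1` in the replacement pulls in group 1's text for each match.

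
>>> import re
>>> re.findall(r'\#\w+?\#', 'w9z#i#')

['#i#']

Matches: at [3:6] → '#i#'.
Since nothing is captured, `findall` lists the 1 matched substring directly.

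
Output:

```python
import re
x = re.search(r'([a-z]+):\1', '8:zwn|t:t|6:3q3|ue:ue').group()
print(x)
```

t:t

The backreference `\1` re-matches whatever the first group consumed, character for character.
`search` walks the string left to right and returns the first match it finds.
The match spans [6:9] → 't:t'.
Captured: group 1 = 't'.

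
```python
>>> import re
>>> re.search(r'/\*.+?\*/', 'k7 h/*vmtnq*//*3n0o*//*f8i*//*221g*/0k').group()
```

'/*vmtnq*/'

`re.search` tries every starting position until one works.
The match spans [4:13] → '/*vmtnq*/'.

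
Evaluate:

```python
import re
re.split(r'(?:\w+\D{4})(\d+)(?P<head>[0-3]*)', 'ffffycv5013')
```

['', '5013', '', '']

This matches one or more of a word character, then exactly 4 of a non-digit (non-capturing group); then one or more of a digit (captured); then zero or more of a character in [0-3] (captured as 'head').
Matches to split on: at [0:11] → 'ffffycv5013'.
With a capturing group present, the delimiter's captured portion is kept in the result list.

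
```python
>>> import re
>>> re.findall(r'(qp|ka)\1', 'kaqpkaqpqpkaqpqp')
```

['qp', 'qp']

`\1` has to match the exact text group 1 already captured.
Scanning left to right: at [6:10] match 'qpqp', group 1 = 'qp'; at [12:16] match 'qpqp', group 1 = 'qp'.
Because there's exactly one group, `findall` drops the full match and keeps group 1 from each hit.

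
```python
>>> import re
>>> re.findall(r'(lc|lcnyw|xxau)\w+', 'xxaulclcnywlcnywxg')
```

['xxau']

Matches: at [0:18] match 'xxaulclcnywlcnywxg', group 1 = 'xxau'.
With a single group, `findall` returns only what that group captured — 1 item.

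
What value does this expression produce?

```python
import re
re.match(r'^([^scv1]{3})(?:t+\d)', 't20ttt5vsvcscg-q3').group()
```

't20ttt5'

Pattern: anchored at the start of the string; then exactly 3 of any character except [scv1] (captured); then one or more of a literal 't', then a digit (non-capturing group).
`match` is anchored at position 0; if the pattern doesn't fit there, it returns None.
The match spans [0:7] → 't20ttt5'.
Captured: group 1 = 't20'.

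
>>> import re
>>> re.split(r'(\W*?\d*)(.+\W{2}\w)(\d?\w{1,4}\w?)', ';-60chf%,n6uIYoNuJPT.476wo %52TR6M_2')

A `+?`/`*?`/`{m,n}?` starts at its minimum and grows only as far as needed for what follows to match.
With a capturing group present, the delimiter's captured portion is kept in the result list.

['', '', ';-60chf%,n6uIYoNuJPT.476wo %5', '2TR6M_', '2']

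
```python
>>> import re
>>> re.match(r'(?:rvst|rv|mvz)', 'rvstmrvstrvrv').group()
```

'rvst'

Alternation tries branches left to right and keeps the first one that lets the overall match succeed at that position.
With `match`, the pattern is implicitly anchored at the beginning.
The match spans [0:4] → 'rvst'.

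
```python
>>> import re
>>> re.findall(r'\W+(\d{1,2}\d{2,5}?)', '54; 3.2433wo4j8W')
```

The pattern matches one or more of a non-word character; then 1 to 2 of a digit, then 2 to 5 of a digit (lazy) (captured).
One capturing group, so `findall` returns just the captured substring from the one match — 1 in all.

['2433']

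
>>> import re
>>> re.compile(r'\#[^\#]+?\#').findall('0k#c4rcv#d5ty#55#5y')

['#c4rcv#', '#55#']

Scanning left to right: at [2:9] → '#c4rcv#'; at [13:17] → '#55#'.
`findall` yields the raw match text (2 of them) because the pattern has no groups.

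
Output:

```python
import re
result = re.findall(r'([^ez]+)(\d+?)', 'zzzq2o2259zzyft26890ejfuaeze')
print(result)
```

This matches one or more of any character except [ez] (captured); then one or more of a digit (lazy) (captured).
With 2 capturing groups, `findall` returns a 2-tuple per match.

[('q2o225', '9'), ('yft2689', '0')]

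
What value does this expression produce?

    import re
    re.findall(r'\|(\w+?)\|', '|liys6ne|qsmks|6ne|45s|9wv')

['liys6ne', '6ne']

Matches: at [0:9] match '|liys6ne|', group 1 = 'liys6ne'; at [14:19] match '|6ne|', group 1 = '6ne'.
`findall` collects group 1 from each match (2 total).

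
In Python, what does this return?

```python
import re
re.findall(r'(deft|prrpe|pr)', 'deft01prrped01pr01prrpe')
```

The regex engine tests alternatives in the order written; an earlier branch that matches wins even if a later one would match more.
Scanning left to right: at [0:4] match 'deft', group 1 = 'deft'; at [6:11] match 'prrpe', group 1 = 'prrpe'; at [14:16] match 'pr', group 1 = 'pr'; at [18:23] match 'prrpe', group 1 = 'prrpe'.
With a single group, `findall` returns only what that group captured — 4 items.

['deft', 'prrpe', 'pr', 'prrpe']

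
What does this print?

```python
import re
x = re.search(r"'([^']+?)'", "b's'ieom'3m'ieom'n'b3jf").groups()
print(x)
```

('s',)

The match spans [1:4] → "'s'".
Captured: group 1 = 's'.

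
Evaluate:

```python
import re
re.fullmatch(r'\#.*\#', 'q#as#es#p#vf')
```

None

`fullmatch` succeeds only if the pattern covers the string from start to end.
Here the string isn't matched end-to-end, so the call returns None.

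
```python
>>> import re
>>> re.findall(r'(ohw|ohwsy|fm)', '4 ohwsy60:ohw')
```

`|` is ordered: at each position the engine commits to the first alternative that works.
Walking the string: at [2:5] match 'ohw', group 1 = 'ohw'; at [10:13] match 'ohw', group 1 = 'ohw'.
Because there's exactly one group, `findall` drops the full match and keeps group 1 from each hit.

['ohw', 'ohw']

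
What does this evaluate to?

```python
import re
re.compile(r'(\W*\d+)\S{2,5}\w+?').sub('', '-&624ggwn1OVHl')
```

With the lazy modifier that quantifier settles for the fewest repetitions that let the rest of the pattern succeed (the atoms after it are unaffected and can still be greedy).
Each match is replaced by ''.

'VHl'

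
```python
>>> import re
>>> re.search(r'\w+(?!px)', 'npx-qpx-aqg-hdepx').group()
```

'npx'

The negative lookaround is zero-width — it rules out positions where the adjacent text would match, without consuming anything.
The match spans [0:3] → 'npx'.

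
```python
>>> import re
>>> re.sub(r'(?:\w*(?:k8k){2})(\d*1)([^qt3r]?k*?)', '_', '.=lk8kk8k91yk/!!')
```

Pattern: zero or more of a word character, then the literal 'k8k' repeated 2 times (non-capturing group); then zero or more of a digit, then the literal '1' (captured); then optionally any character except [qt3r], then zero or more of the literal 'k' (lazy) (captured).
With the lazy modifier that quantifier settles for the fewest repetitions that let the rest of the pattern succeed (the atoms after it are unaffected and can still be greedy).
Matches: at [2:12] → 'lk8kk8k91y'.
`sub` substitutes '_' at each match site.

'.=_k/!!'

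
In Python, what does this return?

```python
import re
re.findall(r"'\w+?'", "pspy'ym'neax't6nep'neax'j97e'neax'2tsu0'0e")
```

Walking the string: at [4:8] → "'ym'"; at [12:19] → "'t6nep'"; at [23:29] → "'j97e'"; at [33:40] → "'2tsu0'".
`findall` yields the raw match text (4 of them) because the pattern has no groups.

["'ym'", "'t6nep'", "'j97e'", "'2tsu0'"]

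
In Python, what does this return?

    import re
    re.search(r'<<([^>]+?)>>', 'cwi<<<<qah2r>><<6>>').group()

'<<<<qah2r>>'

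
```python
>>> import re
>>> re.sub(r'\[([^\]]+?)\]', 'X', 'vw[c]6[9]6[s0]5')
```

'vwX6X6X5'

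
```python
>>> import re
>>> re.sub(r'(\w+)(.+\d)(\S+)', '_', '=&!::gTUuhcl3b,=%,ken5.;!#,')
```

'=&!::_'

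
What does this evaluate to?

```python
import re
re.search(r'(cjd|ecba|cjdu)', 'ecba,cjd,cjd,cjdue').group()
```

'ecba'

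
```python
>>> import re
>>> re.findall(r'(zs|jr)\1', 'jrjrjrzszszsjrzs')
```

['jr', 'zs']

`\1` is not a pattern — it's the concrete string captured by group 1, re-applied verbatim.
Walking the string: at [0:4] match 'jrjr', group 1 = 'jr'; at [6:10] match 'zszs', group 1 = 'zs'.
One capturing group, so `findall` returns just the captured substring from each match — 2 in all.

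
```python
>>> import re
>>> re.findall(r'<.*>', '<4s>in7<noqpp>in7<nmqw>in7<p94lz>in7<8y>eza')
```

['<4s>in7<noqpp>in7<nmqw>in7<p94lz>in7<8y>']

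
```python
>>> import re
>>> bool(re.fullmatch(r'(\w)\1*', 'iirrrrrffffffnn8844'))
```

A backreference is literal: `\1` must see the identical characters the first group matched.
For `fullmatch`, every character of the input must be accounted for by the pattern.
Here the pattern can't cover the whole string, so the call returns None, and `bool(None)` is False.

False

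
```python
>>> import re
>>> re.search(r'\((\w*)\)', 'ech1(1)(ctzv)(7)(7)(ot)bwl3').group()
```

'(1)'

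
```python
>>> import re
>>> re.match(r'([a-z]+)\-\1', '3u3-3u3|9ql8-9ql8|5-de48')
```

A backreference is literal: `\1` must see the identical characters the first group matched.
`re.match` only tries the pattern at the start of the string.
Here the string doesn't start with a match, so the call returns None.

None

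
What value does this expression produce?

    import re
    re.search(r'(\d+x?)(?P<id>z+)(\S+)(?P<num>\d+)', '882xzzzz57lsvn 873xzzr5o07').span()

(0, 10)

The match spans [0:10] → '882xzzzz57'.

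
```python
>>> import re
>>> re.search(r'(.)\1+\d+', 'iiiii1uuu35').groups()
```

('i',)

The match spans [0:6] → 'iiiii1'.
Captured: group 1 = 'i'.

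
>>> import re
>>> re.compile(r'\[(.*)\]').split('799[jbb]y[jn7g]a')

['799', 'jbb]y[jn7g', 'a']

Matches to split on: at [3:15] → '[jbb]y[jn7g]'.
The group in the pattern means `split` returns the separators' captures alongside the pieces.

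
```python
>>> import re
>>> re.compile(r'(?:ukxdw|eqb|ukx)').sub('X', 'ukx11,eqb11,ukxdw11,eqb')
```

'X11,X11,X11,X'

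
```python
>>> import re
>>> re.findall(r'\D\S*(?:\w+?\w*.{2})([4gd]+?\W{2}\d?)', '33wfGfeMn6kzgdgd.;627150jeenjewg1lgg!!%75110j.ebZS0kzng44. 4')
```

['4. 4']

This matches a non-digit, then zero or more of a non-whitespace character; then one or more of a word character (lazy), then zero or more of a word character, then exactly 2 of any character (non-capturing group); then one or more of one of [4gd] (lazy), then exactly 2 of a non-word character, then optionally a digit (captured).
One capturing group, so `findall` returns just the captured substring from the one match — 1 in all.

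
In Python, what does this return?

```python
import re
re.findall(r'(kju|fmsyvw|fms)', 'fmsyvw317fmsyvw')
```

The regex engine tests alternatives in the order written; an earlier branch that matches wins even if a later one would match more.
One capturing group, so `findall` returns just the captured substring from each match — 2 in all.

['fmsyvw', 'fmsyvw']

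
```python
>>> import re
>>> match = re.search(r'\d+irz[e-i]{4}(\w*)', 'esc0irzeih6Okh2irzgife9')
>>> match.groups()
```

('9',)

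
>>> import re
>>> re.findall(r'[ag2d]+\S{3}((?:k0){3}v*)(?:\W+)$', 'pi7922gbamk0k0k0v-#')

['k0k0k0v']

Pattern: one or more of one of [ag2d], then exactly 3 of a non-whitespace character; then the literal 'k0' repeated 3 times, then zero or more of the literal 'v' (captured); then one or more of a non-word character (non-capturing group); then anchored at the end.
With a single group, `findall` returns only what that group captured — 1 item.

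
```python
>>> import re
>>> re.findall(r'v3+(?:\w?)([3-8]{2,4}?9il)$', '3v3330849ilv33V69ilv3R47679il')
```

The pattern matches the literal 'v', then one or more of the literal '3'; then optionally a word character (non-capturing group); then 2 to 4 of a character in [3-8] (lazy), then the literal '9il' (captured); then anchored at the end.
Walking the string: at [19:29] match 'v3R47679il', group 1 = '47679il'.
One capturing group, so `findall` returns just the captured substring from the one match — 1 in all.

['47679il']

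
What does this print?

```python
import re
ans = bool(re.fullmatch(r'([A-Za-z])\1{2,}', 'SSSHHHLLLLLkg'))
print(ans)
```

`re.fullmatch` is like wrapping the pattern in `^…$` (in single-line mode).
Here the string isn't matched end-to-end, so the call returns None, and `bool(None)` is False.

False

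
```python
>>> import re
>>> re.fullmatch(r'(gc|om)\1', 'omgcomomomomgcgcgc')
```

For `fullmatch`, every character of the input must be accounted for by the pattern.
Here there's no way to consume every character, so the call returns None.

None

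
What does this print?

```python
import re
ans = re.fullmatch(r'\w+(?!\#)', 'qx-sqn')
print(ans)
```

For `fullmatch`, every character of the input must be accounted for by the pattern.
Here the string isn't matched end-to-end, so the call returns None.

None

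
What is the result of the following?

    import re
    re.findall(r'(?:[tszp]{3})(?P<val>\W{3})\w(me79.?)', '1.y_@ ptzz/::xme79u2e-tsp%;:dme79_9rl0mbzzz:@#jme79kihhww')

[('/::', 'me79u'), ('%;:', 'me79_'), (':@#', 'me79k')]

With 2 capturing groups, `findall` returns a 2-tuple per match.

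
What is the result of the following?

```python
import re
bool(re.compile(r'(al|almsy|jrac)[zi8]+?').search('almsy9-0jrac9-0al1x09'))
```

False

Here the pattern never matches, so the call returns None, and `bool(None)` is False.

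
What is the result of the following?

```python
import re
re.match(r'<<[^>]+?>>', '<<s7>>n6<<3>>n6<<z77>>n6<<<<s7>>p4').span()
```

(0, 6)

`match` is anchored at position 0; if the pattern doesn't fit there, it returns None.
The match spans [0:6] → '<<s7>>'.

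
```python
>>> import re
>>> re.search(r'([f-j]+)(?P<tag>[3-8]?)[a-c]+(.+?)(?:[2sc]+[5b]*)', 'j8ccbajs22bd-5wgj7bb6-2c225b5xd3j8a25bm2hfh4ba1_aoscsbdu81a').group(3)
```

'j'

The match spans [0:11] → 'j8ccbajs22b'.
Captured: group 1 = 'j', group 2 = '8', group 3 = 'j'.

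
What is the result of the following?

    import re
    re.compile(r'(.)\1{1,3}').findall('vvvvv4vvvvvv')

['v', 'v', 'v']

A backreference is literal: `\1` must see the identical characters the first group matched.
Walking the string: at [0:4] match 'vvvv', group 1 = 'v'; at [6:10] match 'vvvv', group 1 = 'v'; at [10:12] match 'vv', group 1 = 'v'.
With a single group, `findall` returns only what that group captured — 3 items.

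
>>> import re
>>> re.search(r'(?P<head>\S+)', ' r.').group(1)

'r.'

This matches one or more of a non-whitespace character (captured as 'head').
`search` walks the string left to right and returns the first match it finds.
The match spans [1:3] → 'r.'.
Captured: group 1 = 'r.'.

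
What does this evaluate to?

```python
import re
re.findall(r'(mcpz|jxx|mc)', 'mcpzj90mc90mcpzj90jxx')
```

['mcpz', 'mc', 'mcpz', 'jxx']

Alternation isn't longest-match — the leftmost alternative that fits at this position is chosen.
With a single group, `findall` returns only what that group captured — 4 items.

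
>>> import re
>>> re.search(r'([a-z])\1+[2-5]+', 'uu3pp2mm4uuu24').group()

'uu3'

`\1` is not a pattern — it's the concrete string captured by group 1, re-applied verbatim.
The match spans [0:3] → 'uu3'.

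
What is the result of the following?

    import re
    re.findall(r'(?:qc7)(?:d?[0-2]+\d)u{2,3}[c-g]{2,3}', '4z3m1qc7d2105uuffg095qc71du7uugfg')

`findall` yields the raw match text (1 of them) because the pattern has no groups.

['qc7d2105uuffg']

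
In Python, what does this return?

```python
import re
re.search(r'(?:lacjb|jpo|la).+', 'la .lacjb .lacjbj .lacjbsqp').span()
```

(0, 27)

Unlike `match`, `search` isn't anchored — it looks for the pattern anywhere in the string.
The match spans [0:27] → 'la .lacjb .lacjbj .lacjbsqp'.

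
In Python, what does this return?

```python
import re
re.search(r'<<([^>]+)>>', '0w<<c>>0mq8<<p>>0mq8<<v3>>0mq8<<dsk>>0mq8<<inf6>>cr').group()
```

'<<c>>'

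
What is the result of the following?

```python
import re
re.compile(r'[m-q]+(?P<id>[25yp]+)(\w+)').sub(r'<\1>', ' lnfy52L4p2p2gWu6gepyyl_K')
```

Pattern: one or more of a character in [m-q]; then one or more of one of [25yp] (captured as 'id'); then one or more of a word character (captured).
Matches: at [9:25] → 'p2p2gWu6gepyyl_K'.
`\1` in the replacement pulls in group 1's text for each match.

' lnfy52L4<2p2>'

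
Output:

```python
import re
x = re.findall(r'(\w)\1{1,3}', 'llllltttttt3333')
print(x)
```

`\1` has to match the exact text group 1 already captured.
With a single group, `findall` returns only what that group captured — 4 items.

['l', 't', 't', '3']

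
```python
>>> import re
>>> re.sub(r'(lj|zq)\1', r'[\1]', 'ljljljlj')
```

'[lj][lj]'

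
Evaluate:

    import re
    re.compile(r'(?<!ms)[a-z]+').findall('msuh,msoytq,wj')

A negative assertion filters positions out without eating any characters.
No capturing groups, so `findall` returns the 3 full match strings.

['msuh', 'msoytq', 'wj']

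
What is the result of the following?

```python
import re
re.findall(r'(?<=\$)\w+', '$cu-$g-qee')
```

['cu', 'g']

Because the assertion is zero-width, the text it checks is not consumed and won't appear in the result.
Matches: at [1:3] → 'cu'; at [5:6] → 'g'.
`findall` yields the raw match text (2 of them) because the pattern has no groups.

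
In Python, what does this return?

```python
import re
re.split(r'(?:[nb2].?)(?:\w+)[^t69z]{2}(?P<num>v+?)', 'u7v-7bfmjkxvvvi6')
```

['u7v-7', 'v', 'i6']

Pattern: one of [nb2], then optionally any character (non-capturing group); then one or more of a word character (non-capturing group); then exactly 2 of any character except [t69z]; then one or more of a literal 'v' (lazy) (captured as 'num').
Matches to split on: at [5:14] → 'bfmjkxvvv'.
The group in the pattern means `split` returns the separators' captures alongside the pieces.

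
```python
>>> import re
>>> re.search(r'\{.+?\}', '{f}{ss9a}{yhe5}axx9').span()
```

(0, 3)

A `+?`/`*?`/`{m,n}?` starts at its minimum and grows only as far as needed for what follows to match.
The match spans [0:3] → '{f}'.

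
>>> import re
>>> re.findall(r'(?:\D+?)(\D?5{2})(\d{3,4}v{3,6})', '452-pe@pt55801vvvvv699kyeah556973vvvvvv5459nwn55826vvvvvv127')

Pattern: one or more of a non-digit (lazy) (non-capturing group); then optionally a non-digit, then exactly 2 of the literal '5' (captured); then 3 to 4 of a digit, then 3 to 6 of a literal 'v' (captured).
With the lazy modifier that quantifier settles for the fewest repetitions that let the rest of the pattern succeed (the atoms after it are unaffected and can still be greedy).
Walking the string: at [3:19] match '-pe@pt55801vvvvv', groups = ('t55', '801vvvvv'); at [22:39] match 'kyeah556973vvvvvv', groups = ('h55', '6973vvvvvv'); at [43:57] match 'nwn55826vvvvvv', groups = ('n55', '826vvvvvv').
Multiple groups make `findall` return tuples — one 2-tuple for each match.

[('t55', '801vvvvv'), ('h55', '6973vvvvvv'), ('n55', '826vvvvvv')]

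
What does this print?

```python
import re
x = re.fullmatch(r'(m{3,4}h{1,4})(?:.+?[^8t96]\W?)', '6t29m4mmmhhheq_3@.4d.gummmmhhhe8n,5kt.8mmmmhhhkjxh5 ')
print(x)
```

Pattern: 3 to 4 of the literal 'm', then 1 to 4 of a literal 'h' (captured); then one or more of any character (lazy), then any character except [8t96], then optionally a non-word character (non-capturing group).
For `fullmatch`, every character of the input must be accounted for by the pattern.
Here the string isn't matched end-to-end, so the call returns None.

None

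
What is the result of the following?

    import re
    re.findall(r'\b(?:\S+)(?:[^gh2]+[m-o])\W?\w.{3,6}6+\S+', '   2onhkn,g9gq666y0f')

Pattern: a word boundary (`\b`, zero-width); then one or more of a non-whitespace character (non-capturing group); then one or more of any character except [gh2], then a character in [m-o] (non-capturing group); then optionally a non-word character, then a word character, then 3 to 6 of any character; then one or more of the literal '6', then one or more of a non-whitespace character.
Scanning left to right: at [3:20] → '2onhkn,g9gq666y0f'.
No capturing groups, so `findall` returns the 1 full match string.

['2onhkn,g9gq666y0f']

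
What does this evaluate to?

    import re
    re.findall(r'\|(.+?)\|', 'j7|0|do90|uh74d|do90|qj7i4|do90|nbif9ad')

Walking the string: at [2:5] match '|0|', group 1 = '0'; at [9:16] match '|uh74d|', group 1 = 'uh74d'; at [20:27] match '|qj7i4|', group 1 = 'qj7i4'.
`findall` collects group 1 from each match (3 total).

['0', 'uh74d', 'qj7i4']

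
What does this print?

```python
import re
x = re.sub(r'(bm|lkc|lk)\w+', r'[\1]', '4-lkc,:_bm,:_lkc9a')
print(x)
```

4-[lk],:_bm,:_[lkc]

Alternation tries branches left to right and keeps the first one that lets the overall match succeed at that position.
Matches: at [2:5] → 'lkc'; at [13:18] → 'lkc9a'.
The replacement refers to a captured group, so each match is rewritten using its own captured text.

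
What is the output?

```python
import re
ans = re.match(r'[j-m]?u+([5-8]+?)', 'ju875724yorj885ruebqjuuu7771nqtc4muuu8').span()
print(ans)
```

(0, 3)

Pattern: optionally a character in [j-m], then one or more of the literal 'u'; then one or more of a character in [5-8] (lazy) (captured).
`match` is anchored at position 0; if the pattern doesn't fit there, it returns None.
The match spans [0:3] → 'ju8'.
Captured: group 1 = '8'.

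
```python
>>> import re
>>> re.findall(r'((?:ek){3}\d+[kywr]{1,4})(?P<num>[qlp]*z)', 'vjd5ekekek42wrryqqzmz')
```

[('ekekek42wrry', 'qqz')]

The pattern matches the literal 'ek' repeated 3 times, then one or more of a digit, then 1 to 4 of one of [kywr] (captured); then zero or more of one of [qlp], then a literal 'z' (captured as 'num').
Matches: at [4:19] match 'ekekek42wrryqqz', groups = ('ekekek42wrry', 'qqz').
`findall` packs the 2 group values into a tuple for every match.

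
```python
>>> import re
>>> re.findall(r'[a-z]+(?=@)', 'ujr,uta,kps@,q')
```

['kps']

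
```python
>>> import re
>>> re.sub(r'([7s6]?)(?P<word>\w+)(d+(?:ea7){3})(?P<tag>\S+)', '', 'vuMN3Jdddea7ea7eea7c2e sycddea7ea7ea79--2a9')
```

'vuMN3Jdddea7ea7eea7c2e '

Pattern: optionally one of [7s6] (captured); then one or more of a word character (captured as 'word'); then one or more of the literal 'd', then the literal 'ea7' repeated 3 times (captured); then one or more of a non-whitespace character (captured as 'tag').
Matches: at [23:43] → 'sycddea7ea7ea79--2a9'.
Each match is replaced by ''.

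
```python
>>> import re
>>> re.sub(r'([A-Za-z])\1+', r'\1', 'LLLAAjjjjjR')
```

'LAjR'

A backreference is literal: `\1` must see the identical characters the first group matched.
`\1` in the replacement pulls in group 1's text for each match.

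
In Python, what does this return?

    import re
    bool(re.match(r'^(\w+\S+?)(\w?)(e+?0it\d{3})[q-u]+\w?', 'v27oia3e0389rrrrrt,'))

The pattern matches anchored at the start of the string; then one or more of a word character, then one or more of a non-whitespace character (lazy) (captured); then optionally a word character (captured); then one or more of a literal 'e' (lazy), then the literal '0it', then exactly 3 of a digit (captured); then one or more of a character in [q-u], then optionally a word character.
With `match`, the pattern is implicitly anchored at the beginning.
Here the pattern fails at index 0, so the call returns None, and `bool(None)` is False.

False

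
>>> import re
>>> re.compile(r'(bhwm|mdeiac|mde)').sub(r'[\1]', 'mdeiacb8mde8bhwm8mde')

'[mdeiac]b8[mde]8[bhwm]8[mde]'

The regex engine tests alternatives in the order written; an earlier branch that matches wins even if a later one would match more.
Each match is replaced using the text its own group 1 captured.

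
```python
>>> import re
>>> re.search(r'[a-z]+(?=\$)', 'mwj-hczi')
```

Lookahead/lookbehind check context without consuming it, so the matched span excludes the asserted characters.
`re.search` scans for the first position where the pattern succeeds.
Here the pattern never matches, so the call returns None.

None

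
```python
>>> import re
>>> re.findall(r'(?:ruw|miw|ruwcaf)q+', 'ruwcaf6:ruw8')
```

[]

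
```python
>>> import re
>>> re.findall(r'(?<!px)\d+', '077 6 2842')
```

Because the assertion is negative and zero-width, positions next to the forbidden text are skipped.
Since nothing is captured, `findall` lists the 3 matched substrings directly.

['077', '6', '2842']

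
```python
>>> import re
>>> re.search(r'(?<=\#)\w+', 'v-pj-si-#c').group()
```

'c'

The lookaround is zero-width — it requires the adjacent text to match without consuming it, so the asserted text isn't part of the match.
Unlike `match`, `search` isn't anchored — it looks for the pattern anywhere in the string.
The match spans [9:10] → 'c'.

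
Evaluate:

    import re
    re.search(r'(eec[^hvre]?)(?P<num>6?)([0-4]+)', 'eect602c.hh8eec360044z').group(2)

The match spans [0:7] → 'eect602'.
Captured: group 1 = 'eect', group 2 = '6', group 3 = '02'.

'6'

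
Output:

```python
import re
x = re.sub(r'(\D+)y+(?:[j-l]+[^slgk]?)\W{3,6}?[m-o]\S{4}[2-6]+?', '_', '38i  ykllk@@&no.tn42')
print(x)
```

With the lazy modifier that quantifier settles for the fewest repetitions that let the rest of the pattern succeed (the atoms after it are unaffected and can still be greedy).
Each match is replaced by '_'.

38_2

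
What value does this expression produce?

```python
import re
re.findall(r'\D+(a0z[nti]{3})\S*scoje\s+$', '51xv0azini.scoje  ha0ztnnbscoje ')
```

['a0ztnn']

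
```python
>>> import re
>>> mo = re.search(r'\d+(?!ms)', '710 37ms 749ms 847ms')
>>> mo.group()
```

'710'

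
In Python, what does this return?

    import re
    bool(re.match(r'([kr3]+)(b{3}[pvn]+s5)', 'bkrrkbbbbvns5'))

False

`re.match` won't scan ahead — the pattern has to work from the very first character.
Here position 0 doesn't satisfy it, so the call returns None, and `bool(None)` is False.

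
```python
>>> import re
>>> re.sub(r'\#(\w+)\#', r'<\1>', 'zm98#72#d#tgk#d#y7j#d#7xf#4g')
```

Each match is replaced using the text its own group 1 captured.

'zm98<72>d<tgk>d<y7j>d<7xf>4g'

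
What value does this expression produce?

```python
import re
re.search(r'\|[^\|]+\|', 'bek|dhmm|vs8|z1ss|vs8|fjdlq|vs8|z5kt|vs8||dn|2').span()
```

The match spans [3:9] → '|dhmm|'.

(3, 9)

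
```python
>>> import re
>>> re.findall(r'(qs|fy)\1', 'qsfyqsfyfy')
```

['fy']

After group 1 captures some text, `\1` only succeeds where that same text appears again.
With a single group, `findall` returns only what that group captured — 1 item.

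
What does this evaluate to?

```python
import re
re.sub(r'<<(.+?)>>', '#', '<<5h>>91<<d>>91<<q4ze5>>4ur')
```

'#91#91#4ur'

The `?` after the quantifier makes it lazy — it takes as little as possible before letting the rest of the pattern try.
`sub` substitutes '#' at each match site.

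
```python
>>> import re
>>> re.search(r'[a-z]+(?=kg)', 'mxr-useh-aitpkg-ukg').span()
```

Because the assertion is zero-width, the text it checks is not consumed and won't appear in the result.
The match spans [9:13] → 'aitp'.

(9, 13)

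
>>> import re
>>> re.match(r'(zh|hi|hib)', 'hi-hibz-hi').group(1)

'hi'

The match spans [0:2] → 'hi'.
Captured: group 1 = 'hi'.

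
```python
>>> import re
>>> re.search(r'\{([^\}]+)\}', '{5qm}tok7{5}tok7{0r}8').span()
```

The match spans [0:5] → '{5qm}'.

(0, 5)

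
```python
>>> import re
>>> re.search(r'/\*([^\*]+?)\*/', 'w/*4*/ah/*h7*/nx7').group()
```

'/*4*/'

`re.search` scans for the first position where the pattern succeeds.
The match spans [1:6] → '/*4*/'.
Captured: group 1 = '4'.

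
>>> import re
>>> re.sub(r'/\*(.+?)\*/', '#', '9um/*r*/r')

'9um#r'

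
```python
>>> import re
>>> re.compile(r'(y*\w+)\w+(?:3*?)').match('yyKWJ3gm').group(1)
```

'yyKWJ3g'

Pattern: zero or more of the literal 'y', then one or more of a word character (captured); then one or more of a word character; then zero or more of a literal '3' (lazy) (non-capturing group).
`re.match` won't scan ahead — the pattern has to work from the very first character.
The match spans [0:8] → 'yyKWJ3gm'.
Captured: group 1 = 'yyKWJ3g'.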